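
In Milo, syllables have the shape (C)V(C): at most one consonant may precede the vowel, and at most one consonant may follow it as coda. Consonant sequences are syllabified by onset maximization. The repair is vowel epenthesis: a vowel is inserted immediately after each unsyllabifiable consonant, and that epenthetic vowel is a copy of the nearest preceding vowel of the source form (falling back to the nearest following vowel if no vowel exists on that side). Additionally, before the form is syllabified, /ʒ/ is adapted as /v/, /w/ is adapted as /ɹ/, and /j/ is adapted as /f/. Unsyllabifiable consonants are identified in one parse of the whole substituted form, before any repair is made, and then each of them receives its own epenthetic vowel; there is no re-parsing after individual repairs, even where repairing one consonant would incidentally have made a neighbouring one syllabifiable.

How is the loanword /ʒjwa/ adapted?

vafaɹa

Substitution: /ʒ/ → /v/, /j/ → /f/, /w/ → /ɹ/, giving /vfɹa/.
The consonants /v/, /f/ cannot be parsed into a legal (C)V(C) syllable (at most one coda consonant is licensed; onsets are limited to one consonant).
Epenthesis after each stranded consonant: /v/ → /va/, /f/ → /fa/.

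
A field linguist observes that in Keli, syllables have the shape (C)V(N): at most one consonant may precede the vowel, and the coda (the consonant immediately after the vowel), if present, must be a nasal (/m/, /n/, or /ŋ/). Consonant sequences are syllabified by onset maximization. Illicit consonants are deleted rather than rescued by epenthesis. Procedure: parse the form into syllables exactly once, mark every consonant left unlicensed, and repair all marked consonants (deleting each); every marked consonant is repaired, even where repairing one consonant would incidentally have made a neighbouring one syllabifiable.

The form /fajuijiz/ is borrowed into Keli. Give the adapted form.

Syllabifying with onset maximization leaves /z/ stranded (only a nasal (/m/, /n/, or /ŋ/) is licensed in coda position; onsets are limited to one consonant).
Each unlicensed consonant is deleted: /z/.

fajuiji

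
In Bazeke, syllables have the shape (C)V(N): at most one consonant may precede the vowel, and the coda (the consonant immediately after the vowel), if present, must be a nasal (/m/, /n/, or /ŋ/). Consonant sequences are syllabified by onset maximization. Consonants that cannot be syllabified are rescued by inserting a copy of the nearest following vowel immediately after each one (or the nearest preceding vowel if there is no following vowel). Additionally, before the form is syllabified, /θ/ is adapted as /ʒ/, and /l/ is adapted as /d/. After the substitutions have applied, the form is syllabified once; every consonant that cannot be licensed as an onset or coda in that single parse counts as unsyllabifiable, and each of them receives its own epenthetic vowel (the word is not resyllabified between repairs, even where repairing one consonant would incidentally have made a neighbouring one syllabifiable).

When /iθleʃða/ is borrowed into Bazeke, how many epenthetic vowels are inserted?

2

After substitution the input is /iʒdeʃða/.
The unsyllabifiable consonants are /ʒ/, /ʃ/; each receives one epenthetic vowel.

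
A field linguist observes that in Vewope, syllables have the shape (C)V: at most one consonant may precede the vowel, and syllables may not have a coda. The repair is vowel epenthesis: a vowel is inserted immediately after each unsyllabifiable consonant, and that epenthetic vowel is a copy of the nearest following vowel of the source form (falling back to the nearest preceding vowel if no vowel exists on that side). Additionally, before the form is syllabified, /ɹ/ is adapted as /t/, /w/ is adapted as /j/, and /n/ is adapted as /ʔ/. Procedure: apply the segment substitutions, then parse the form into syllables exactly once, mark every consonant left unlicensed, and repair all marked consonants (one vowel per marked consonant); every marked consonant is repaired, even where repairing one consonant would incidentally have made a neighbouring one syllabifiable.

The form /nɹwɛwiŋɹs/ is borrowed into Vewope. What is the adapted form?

ʔɛtɛjɛjiŋitisi

Substitution: /n/ → /ʔ/, /ɹ/ → /t/, /w/ → /j/, giving /ʔtjɛjiŋts/.
Syllabifying with onset maximization leaves /ʔ/, /t/, /ŋ/, /t/, /s/ stranded (no codas are permitted; onsets are limited to one consonant).
Each unlicensed consonant becomes the onset of a new syllable: /ʔ/ → /ʔɛ/, /t/ → /tɛ/, /ŋ/ → /ŋi/, /t/ → /ti/, /s/ → /si/.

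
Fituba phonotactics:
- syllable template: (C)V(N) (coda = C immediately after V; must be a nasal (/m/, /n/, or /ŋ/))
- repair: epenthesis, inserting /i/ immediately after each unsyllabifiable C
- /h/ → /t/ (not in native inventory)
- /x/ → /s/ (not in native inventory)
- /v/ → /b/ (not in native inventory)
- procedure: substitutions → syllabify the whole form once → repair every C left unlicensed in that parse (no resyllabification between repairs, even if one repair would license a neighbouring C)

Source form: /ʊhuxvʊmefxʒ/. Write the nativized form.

Substitution: /h/ → /t/, /x/ → /s/, /v/ → /b/, giving /ʊtusbʊmefsʒ/.
The consonants /s/, /f/, /s/, /ʒ/ cannot be parsed into a legal (C)V(N) syllable (only a nasal (/m/, /n/, or /ŋ/) is licensed in coda position; onsets are limited to one consonant).
Inserting the epenthetic vowel yields /s/ → /si/, /f/ → /fi/, /s/ → /si/, /ʒ/ → /ʒi/.

ʊtusibʊmefisiʒi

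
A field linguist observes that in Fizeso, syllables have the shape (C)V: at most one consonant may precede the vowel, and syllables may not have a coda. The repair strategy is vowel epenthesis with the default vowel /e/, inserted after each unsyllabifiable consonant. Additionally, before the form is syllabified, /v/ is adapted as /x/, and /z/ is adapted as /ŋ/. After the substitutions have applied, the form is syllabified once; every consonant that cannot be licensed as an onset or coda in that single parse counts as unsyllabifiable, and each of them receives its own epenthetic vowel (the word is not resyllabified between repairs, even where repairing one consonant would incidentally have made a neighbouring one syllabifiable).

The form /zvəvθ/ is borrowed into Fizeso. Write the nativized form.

Substitution: /z/ → /ŋ/, /v/ → /x/, giving /ŋxəxθ/.
Syllabifying with onset maximization leaves /ŋ/, /x/, /θ/ stranded (no codas are permitted; onsets are limited to one consonant).
Inserting the epenthetic vowel yields /ŋ/ → /ŋe/, /x/ → /xe/, /θ/ → /θe/.

ŋexəxeθe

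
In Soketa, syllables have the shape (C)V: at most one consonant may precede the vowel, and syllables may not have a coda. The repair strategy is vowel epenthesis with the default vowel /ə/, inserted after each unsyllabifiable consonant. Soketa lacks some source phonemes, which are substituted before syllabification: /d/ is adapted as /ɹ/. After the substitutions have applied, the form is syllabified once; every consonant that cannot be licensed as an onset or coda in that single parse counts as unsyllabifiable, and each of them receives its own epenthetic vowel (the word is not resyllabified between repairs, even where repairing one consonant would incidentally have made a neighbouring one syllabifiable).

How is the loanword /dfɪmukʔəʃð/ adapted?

Substitution: /d/ → /ɹ/, giving /ɹfɪmukʔəʃð/.
Syllabifying with onset maximization leaves /ɹ/, /k/, /ʃ/, /ð/ stranded (no codas are permitted; onsets are limited to one consonant).
Epenthesis after each stranded consonant: /ɹ/ → /ɹə/, /k/ → /kə/, /ʃ/ → /ʃə/, /ð/ → /ðə/.

ɹəfɪmukəʔəʃəðə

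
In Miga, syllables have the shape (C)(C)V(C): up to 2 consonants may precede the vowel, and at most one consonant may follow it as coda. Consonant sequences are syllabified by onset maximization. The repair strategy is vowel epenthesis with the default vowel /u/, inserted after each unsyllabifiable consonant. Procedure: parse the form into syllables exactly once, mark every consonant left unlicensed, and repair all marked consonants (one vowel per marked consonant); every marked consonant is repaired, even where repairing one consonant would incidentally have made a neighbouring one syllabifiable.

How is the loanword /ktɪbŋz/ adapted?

ktɪbŋuzu

Syllabifying with onset maximization leaves /ŋ/, /z/ stranded (at most one coda consonant is licensed; onsets may contain at most 2 consonants).
Each unlicensed consonant becomes the onset of a new syllable: /ŋ/ → /ŋu/, /z/ → /zu/.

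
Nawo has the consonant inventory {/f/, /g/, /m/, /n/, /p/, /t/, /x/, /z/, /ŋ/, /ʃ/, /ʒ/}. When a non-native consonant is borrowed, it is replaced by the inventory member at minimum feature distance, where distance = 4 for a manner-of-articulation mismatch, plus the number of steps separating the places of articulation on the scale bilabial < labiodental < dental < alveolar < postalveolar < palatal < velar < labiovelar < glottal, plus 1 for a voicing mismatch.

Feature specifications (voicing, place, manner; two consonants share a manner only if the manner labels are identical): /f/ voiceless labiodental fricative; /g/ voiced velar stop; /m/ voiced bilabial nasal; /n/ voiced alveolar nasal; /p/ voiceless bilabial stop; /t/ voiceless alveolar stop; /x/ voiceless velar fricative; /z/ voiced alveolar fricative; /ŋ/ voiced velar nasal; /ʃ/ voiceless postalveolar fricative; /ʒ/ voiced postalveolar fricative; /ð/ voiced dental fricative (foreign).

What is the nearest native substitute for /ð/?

z

/z/ is closest: same manner (fricative), place distance 1 (dental→alveolar), same voicing; total 1. Next closest is /f/ at distance 2.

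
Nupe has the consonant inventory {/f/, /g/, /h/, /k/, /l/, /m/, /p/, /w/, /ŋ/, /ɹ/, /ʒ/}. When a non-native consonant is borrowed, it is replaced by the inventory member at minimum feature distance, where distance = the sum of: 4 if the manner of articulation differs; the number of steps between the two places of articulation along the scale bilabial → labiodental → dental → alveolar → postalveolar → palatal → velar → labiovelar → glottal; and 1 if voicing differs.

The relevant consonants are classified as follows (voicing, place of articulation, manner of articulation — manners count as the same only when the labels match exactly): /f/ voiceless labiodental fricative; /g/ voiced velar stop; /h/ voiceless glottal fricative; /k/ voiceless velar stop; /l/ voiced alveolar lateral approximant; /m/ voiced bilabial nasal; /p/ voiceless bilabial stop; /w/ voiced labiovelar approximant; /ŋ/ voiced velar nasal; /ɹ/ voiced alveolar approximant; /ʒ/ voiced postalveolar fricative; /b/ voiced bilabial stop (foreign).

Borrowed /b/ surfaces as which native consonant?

/p/ is closest: same manner (stop), place distance 0 (bilabial→bilabial), voicing differs (+1); total 1. Next closest is /m/ at distance 4.

p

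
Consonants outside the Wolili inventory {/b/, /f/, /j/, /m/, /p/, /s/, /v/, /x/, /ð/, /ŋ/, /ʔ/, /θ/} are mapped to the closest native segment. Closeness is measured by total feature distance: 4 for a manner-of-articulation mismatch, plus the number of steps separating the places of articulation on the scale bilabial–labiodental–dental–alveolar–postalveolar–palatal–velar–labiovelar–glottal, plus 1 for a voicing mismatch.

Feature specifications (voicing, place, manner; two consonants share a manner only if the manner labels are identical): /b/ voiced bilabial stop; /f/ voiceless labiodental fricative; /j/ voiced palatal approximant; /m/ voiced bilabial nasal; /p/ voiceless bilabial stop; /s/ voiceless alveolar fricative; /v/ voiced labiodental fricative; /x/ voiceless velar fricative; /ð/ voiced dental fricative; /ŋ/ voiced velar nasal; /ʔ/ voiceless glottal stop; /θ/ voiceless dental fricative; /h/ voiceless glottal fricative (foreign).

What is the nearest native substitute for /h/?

/x/ is closest: same manner (fricative), place distance 2 (glottal→velar), same voicing; total 2. Next closest is /ʔ/ at distance 4.

x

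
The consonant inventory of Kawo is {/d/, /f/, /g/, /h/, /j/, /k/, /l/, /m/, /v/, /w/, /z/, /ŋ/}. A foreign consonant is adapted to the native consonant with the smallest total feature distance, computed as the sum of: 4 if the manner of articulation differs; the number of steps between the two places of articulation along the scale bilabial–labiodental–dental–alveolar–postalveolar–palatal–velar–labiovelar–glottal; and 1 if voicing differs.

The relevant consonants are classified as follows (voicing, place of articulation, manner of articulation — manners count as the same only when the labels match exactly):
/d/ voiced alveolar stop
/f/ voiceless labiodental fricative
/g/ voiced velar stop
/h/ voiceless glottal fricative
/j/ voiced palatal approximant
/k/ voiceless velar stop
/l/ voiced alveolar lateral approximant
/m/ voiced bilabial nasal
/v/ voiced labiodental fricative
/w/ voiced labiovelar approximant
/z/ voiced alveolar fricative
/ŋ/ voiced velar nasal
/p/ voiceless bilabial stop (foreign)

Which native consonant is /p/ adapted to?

d

/d/ is closest: same manner (stop), place distance 3 (bilabial→alveolar), voicing differs (+1); total 4. Next closest is /f/ at distance 5.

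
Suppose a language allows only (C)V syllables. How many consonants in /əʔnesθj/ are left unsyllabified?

Syllabifying with onset maximization leaves /ʔ/, /s/, /θ/, /j/ stranded (no codas are permitted; onsets are limited to one consonant).

4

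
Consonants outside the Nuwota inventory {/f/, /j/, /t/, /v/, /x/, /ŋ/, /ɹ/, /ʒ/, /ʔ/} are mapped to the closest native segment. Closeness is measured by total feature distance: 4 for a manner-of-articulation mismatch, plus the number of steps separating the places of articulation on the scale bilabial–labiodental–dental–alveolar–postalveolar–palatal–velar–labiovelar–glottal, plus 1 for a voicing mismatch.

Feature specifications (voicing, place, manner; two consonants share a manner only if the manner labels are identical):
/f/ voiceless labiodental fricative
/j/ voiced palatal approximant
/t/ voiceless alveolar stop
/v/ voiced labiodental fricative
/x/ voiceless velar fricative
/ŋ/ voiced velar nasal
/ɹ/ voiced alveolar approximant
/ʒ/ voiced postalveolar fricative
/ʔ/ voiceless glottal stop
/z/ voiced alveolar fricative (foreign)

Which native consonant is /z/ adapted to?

ʒ

/ʒ/ is closest: same manner (fricative), place distance 1 (alveolar→postalveolar), same voicing; total 1. Next closest is /v/ at distance 2.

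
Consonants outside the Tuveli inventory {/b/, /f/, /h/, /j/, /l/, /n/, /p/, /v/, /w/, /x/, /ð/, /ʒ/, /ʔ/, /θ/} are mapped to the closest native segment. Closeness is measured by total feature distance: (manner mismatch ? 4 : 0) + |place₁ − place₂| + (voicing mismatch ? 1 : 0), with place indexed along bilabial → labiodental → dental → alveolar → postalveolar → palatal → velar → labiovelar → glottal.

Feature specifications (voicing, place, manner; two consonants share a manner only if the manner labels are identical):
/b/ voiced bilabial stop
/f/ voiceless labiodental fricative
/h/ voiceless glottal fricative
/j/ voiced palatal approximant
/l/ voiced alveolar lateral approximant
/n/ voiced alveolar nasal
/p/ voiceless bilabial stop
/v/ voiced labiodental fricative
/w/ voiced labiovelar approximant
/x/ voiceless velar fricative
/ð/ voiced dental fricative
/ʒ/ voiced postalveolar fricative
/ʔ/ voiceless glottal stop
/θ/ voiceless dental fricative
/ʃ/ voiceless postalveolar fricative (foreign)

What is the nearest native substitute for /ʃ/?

ʒ

/ʒ/ is closest: same manner (fricative), place distance 0 (postalveolar→postalveolar), voicing differs (+1); total 1. Next closest is /x/ at distance 2.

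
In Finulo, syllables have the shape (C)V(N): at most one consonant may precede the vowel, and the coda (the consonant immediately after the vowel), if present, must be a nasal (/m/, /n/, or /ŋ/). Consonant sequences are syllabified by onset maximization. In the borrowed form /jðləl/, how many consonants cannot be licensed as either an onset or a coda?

The consonants /j/, /ð/, /l/ cannot be parsed into a legal (C)V(N) syllable (only a nasal (/m/, /n/, or /ŋ/) is licensed in coda position; onsets are limited to one consonant).

3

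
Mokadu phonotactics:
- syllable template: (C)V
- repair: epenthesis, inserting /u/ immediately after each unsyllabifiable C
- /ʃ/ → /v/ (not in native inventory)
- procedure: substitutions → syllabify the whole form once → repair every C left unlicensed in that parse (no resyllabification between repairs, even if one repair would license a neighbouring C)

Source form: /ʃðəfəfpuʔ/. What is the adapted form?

Substitution: /ʃ/ → /v/, giving /vðəfəfpuʔ/.
Syllabifying with onset maximization leaves /v/, /f/, /ʔ/ stranded (no codas are permitted; onsets are limited to one consonant).
Inserting the epenthetic vowel yields /v/ → /vu/, /f/ → /fu/, /ʔ/ → /ʔu/.

vuðəfəfupuʔu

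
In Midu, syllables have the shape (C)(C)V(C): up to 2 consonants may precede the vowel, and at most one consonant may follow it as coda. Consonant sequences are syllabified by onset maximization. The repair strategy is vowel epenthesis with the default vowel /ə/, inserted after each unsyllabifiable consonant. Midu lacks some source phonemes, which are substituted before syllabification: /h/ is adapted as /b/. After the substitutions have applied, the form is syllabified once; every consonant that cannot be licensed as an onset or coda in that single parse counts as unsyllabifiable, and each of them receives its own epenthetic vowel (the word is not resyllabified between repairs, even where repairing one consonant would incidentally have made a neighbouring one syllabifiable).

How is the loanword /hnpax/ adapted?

Substitution: /h/ → /b/, giving /bnpax/.
The consonants /b/ cannot be parsed into a legal (C)(C)V(C) syllable (at most one coda consonant is licensed; onsets may contain at most 2 consonants).
Inserting the epenthetic vowel yields /b/ → /bə/.

bənpax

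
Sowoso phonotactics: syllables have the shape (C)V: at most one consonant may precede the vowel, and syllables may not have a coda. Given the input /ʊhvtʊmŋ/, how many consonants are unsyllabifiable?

4

Under (C)V, the unsyllabifiable consonants are /h/, /v/, /m/, /ŋ/ (no codas are permitted; onsets are limited to one consonant).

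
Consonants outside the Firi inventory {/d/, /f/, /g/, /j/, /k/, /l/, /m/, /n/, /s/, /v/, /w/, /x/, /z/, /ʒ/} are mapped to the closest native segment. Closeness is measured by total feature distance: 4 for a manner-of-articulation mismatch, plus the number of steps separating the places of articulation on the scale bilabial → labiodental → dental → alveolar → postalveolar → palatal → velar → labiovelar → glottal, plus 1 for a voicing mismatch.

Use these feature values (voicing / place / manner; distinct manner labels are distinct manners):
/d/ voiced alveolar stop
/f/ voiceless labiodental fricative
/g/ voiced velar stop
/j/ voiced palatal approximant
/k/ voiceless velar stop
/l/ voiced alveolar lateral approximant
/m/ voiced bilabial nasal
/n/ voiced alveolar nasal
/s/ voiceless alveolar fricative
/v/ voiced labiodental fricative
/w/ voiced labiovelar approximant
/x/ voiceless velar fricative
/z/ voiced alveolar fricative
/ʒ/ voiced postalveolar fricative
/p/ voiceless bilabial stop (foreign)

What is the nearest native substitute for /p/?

d

/d/ is closest: same manner (stop), place distance 3 (bilabial→alveolar), voicing differs (+1); total 4. Next closest is /f/ at distance 5.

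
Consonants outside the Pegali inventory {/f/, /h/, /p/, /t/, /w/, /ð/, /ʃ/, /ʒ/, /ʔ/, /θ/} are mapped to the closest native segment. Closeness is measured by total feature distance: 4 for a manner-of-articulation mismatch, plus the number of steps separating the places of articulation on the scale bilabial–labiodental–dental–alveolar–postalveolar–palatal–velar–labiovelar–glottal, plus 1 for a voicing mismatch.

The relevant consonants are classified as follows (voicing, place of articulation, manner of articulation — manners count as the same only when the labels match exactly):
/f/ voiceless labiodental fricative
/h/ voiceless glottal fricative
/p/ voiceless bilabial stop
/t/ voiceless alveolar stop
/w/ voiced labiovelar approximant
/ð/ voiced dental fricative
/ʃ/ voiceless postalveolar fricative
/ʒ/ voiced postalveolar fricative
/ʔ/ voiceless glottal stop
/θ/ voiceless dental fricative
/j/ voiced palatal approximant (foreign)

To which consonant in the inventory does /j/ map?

/w/ is closest: same manner (approximant), place distance 2 (palatal→labiovelar), same voicing; total 2. Next closest is /ʒ/ at distance 5.

w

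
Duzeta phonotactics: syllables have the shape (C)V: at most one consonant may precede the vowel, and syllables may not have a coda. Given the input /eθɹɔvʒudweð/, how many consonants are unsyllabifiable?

Under (C)V, the unsyllabifiable consonants are /θ/, /v/, /d/, /ð/ (no codas are permitted; onsets are limited to one consonant).

4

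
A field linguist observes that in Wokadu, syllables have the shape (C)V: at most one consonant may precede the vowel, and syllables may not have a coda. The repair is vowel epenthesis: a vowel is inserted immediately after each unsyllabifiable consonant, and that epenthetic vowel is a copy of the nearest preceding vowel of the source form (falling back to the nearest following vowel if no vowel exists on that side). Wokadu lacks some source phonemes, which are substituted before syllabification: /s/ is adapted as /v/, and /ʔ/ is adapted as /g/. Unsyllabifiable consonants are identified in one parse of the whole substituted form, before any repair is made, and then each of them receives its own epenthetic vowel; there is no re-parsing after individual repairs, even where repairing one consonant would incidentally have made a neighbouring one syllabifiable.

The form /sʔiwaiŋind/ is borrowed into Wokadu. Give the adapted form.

vigiwaiŋinidi

Substitution: /s/ → /v/, /ʔ/ → /g/, giving /vgiwaiŋind/.
Under (C)V, the unsyllabifiable consonants are /v/, /n/, /d/ (no codas are permitted; onsets are limited to one consonant).
Epenthesis after each stranded consonant: /v/ → /vi/, /n/ → /ni/, /d/ → /di/.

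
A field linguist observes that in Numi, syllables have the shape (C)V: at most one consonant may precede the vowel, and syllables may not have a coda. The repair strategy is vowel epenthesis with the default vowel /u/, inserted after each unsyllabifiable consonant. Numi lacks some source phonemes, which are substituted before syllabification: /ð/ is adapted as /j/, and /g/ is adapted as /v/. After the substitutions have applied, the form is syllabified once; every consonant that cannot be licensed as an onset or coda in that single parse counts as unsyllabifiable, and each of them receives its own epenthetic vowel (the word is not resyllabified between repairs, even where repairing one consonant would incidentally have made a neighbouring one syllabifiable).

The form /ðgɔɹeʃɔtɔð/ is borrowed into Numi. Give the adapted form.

juvɔɹeʃɔtɔju

Substitution: /ð/ → /j/, /g/ → /v/, giving /jvɔɹeʃɔtɔj/.
Under (C)V, the unsyllabifiable consonants are /j/, /j/ (no codas are permitted; onsets are limited to one consonant).
Epenthesis after each stranded consonant: /j/ → /ju/, /j/ → /ju/.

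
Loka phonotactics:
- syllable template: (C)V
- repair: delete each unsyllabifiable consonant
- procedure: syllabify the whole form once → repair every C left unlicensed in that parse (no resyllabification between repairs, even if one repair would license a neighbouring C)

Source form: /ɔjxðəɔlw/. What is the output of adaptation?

ɔðəɔ

The consonants /j/, /x/, /l/, /w/ cannot be parsed into a legal (C)V syllable (no codas are permitted; onsets are limited to one consonant).
Deleting the stranded consonants removes /j/, /x/, /l/, /w/.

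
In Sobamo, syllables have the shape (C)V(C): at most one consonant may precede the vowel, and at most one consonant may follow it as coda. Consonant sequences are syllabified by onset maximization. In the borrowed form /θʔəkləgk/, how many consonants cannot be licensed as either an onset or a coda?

Under (C)V(C), the unsyllabifiable consonants are /θ/, /k/ (at most one coda consonant is licensed; onsets are limited to one consonant).

2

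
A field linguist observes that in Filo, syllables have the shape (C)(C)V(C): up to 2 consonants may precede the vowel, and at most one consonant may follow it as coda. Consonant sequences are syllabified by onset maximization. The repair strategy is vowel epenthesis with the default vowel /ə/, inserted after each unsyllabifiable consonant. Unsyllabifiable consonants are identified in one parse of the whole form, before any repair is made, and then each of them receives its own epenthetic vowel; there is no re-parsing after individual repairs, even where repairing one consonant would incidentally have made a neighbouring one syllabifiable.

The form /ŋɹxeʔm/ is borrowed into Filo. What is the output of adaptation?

ŋəɹxeʔmə

Syllabifying with onset maximization leaves /ŋ/, /m/ stranded (at most one coda consonant is licensed; onsets may contain at most 2 consonants).
Each unlicensed consonant becomes the onset of a new syllable: /ŋ/ → /ŋə/, /m/ → /mə/.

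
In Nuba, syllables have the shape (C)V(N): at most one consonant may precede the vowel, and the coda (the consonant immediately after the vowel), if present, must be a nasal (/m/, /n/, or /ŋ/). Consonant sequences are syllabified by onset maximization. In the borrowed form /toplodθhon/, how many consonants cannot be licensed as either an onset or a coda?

The consonants /p/, /d/, /θ/ cannot be parsed into a legal (C)V(N) syllable (only a nasal (/m/, /n/, or /ŋ/) is licensed in coda position; onsets are limited to one consonant).

3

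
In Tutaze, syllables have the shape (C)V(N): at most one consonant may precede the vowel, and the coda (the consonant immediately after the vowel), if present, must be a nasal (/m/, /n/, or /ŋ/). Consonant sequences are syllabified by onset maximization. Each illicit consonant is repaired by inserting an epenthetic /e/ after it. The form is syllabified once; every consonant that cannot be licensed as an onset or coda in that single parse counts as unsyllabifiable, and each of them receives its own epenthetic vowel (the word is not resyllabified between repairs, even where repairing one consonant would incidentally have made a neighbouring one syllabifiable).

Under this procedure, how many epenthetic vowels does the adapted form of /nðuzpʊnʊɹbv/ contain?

The unsyllabifiable consonants are /n/, /z/, /ɹ/, /b/, /v/; each receives one epenthetic vowel.

5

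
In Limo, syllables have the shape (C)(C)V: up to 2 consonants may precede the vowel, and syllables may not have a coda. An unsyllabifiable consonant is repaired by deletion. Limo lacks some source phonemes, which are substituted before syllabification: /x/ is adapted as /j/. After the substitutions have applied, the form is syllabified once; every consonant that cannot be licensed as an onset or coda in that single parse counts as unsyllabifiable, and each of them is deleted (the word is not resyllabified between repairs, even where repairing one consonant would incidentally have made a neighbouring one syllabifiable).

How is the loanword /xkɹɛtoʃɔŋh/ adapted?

Substitution: /x/ → /j/, giving /jkɹɛtoʃɔŋh/.
Syllabifying with onset maximization leaves /j/, /ŋ/, /h/ stranded (no codas are permitted; onsets may contain at most 2 consonants).
Deleting the stranded consonants removes /j/, /ŋ/, /h/.

kɹɛtoʃɔ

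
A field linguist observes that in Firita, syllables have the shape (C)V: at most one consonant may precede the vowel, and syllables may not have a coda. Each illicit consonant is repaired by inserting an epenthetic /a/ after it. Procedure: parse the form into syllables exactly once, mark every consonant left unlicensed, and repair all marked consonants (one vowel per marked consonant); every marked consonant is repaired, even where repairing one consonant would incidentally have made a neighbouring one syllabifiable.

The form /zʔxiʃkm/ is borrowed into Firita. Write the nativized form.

zaʔaxiʃakama

The consonants /z/, /ʔ/, /ʃ/, /k/, /m/ cannot be parsed into a legal (C)V syllable (no codas are permitted; onsets are limited to one consonant).
Epenthesis after each stranded consonant: /z/ → /za/, /ʔ/ → /ʔa/, /ʃ/ → /ʃa/, /k/ → /ka/, /m/ → /ma/.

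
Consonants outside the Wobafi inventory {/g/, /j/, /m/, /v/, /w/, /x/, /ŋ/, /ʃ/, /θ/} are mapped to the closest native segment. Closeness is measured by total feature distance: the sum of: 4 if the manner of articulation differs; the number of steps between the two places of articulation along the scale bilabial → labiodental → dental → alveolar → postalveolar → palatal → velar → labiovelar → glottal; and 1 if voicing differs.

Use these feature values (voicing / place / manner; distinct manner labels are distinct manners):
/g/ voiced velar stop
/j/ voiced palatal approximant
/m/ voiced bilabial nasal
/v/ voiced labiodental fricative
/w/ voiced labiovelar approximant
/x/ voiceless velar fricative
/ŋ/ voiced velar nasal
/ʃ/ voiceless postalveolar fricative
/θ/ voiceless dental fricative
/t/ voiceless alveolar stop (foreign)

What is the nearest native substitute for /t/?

g

/g/ is closest: same manner (stop), place distance 3 (alveolar→velar), voicing differs (+1); total 4. Next closest is /ʃ/ at distance 5.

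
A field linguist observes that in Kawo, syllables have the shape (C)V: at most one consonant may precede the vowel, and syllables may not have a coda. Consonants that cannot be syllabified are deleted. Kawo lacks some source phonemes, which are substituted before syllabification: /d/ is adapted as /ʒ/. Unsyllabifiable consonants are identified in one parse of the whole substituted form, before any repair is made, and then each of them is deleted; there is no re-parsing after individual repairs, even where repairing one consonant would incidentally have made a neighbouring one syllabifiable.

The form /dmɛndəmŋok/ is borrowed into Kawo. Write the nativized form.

Substitution: /d/ → /ʒ/, giving /ʒmɛnʒəmŋok/.
Under (C)V, the unsyllabifiable consonants are /ʒ/, /n/, /m/, /k/ (no codas are permitted; onsets are limited to one consonant).
Deleting the stranded consonants removes /ʒ/, /n/, /m/, /k/.

mɛʒəŋo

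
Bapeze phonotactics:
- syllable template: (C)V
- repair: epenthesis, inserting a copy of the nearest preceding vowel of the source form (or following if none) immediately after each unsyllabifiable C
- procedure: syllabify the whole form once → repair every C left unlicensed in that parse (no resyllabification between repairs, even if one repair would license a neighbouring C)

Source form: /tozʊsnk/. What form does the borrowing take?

Under (C)V, the unsyllabifiable consonants are /s/, /n/, /k/ (no codas are permitted; onsets are limited to one consonant).
Each unlicensed consonant becomes the onset of a new syllable: /s/ → /sʊ/, /n/ → /nʊ/, /k/ → /kʊ/.

tozʊsʊnʊkʊ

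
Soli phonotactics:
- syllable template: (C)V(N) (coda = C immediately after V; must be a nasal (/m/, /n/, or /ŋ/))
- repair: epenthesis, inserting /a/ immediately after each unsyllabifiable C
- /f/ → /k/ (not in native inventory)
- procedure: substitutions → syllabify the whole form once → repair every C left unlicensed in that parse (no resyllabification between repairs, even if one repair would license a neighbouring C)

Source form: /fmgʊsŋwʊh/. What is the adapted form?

Substitution: /f/ → /k/, giving /kmgʊsŋwʊh/.
The consonants /k/, /m/, /s/, /ŋ/, /h/ cannot be parsed into a legal (C)V(N) syllable (only a nasal (/m/, /n/, or /ŋ/) is licensed in coda position; onsets are limited to one consonant).
Epenthesis after each stranded consonant: /k/ → /ka/, /m/ → /ma/, /s/ → /sa/, /ŋ/ → /ŋa/, /h/ → /ha/.

kamagʊsaŋawʊha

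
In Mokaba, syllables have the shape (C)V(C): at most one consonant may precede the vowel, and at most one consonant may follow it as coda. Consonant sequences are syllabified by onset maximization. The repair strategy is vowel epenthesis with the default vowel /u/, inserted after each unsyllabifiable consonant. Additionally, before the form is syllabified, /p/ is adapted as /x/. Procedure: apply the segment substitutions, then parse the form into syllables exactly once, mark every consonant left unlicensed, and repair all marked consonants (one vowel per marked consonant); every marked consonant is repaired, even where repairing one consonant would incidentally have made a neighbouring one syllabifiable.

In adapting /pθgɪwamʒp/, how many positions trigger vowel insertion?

4

After substitution the input is /xθgɪwamʒx/.
The unsyllabifiable consonants are /x/, /θ/, /ʒ/, /x/; each receives one epenthetic vowel.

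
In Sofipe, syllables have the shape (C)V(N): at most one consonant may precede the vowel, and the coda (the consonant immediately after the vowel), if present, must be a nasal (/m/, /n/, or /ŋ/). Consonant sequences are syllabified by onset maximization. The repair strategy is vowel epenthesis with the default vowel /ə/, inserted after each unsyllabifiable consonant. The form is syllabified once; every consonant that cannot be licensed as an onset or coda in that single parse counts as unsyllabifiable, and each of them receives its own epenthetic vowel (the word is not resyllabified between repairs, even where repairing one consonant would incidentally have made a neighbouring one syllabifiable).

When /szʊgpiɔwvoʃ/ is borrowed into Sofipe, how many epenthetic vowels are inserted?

The unsyllabifiable consonants are /s/, /g/, /w/, /ʃ/; each receives one epenthetic vowel.

4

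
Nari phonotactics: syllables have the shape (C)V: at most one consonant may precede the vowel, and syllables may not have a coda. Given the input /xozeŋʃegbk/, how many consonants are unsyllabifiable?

4

The consonants /ŋ/, /g/, /b/, /k/ cannot be parsed into a legal (C)V syllable (no codas are permitted; onsets are limited to one consonant).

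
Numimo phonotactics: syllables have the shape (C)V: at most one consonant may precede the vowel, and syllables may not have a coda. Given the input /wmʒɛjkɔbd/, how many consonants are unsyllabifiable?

The consonants /w/, /m/, /j/, /b/, /d/ cannot be parsed into a legal (C)V syllable (no codas are permitted; onsets are limited to one consonant).

5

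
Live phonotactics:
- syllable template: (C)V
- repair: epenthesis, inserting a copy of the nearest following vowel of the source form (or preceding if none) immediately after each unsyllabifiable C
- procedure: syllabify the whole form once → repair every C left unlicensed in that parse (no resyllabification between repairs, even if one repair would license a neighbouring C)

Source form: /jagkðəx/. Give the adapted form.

Syllabifying with onset maximization leaves /g/, /k/, /x/ stranded (no codas are permitted; onsets are limited to one consonant).
Epenthesis after each stranded consonant: /g/ → /gə/, /k/ → /kə/, /x/ → /xə/.

jagəkəðəxə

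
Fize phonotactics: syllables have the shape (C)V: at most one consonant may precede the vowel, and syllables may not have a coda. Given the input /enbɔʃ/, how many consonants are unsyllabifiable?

2

The consonants /n/, /ʃ/ cannot be parsed into a legal (C)V syllable (no codas are permitted; onsets are limited to one consonant).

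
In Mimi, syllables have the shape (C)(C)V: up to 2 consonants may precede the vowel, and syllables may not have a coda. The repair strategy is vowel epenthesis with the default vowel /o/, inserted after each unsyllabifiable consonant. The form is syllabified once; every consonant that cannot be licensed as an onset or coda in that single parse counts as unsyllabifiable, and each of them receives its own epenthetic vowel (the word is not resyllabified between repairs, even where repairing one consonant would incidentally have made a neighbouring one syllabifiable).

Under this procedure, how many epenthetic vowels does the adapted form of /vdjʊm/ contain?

The unsyllabifiable consonants are /v/, /m/; each receives one epenthetic vowel.

2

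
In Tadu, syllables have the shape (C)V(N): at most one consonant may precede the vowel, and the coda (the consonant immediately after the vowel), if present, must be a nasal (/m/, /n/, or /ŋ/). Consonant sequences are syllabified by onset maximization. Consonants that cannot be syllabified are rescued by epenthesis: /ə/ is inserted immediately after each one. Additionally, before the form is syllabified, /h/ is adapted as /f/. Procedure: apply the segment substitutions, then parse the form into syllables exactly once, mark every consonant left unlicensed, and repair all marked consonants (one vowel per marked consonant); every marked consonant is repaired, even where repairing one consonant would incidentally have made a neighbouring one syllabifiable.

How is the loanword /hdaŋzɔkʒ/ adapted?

Substitution: /h/ → /f/, giving /fdaŋzɔkʒ/.
The consonants /f/, /k/, /ʒ/ cannot be parsed into a legal (C)V(N) syllable (only a nasal (/m/, /n/, or /ŋ/) is licensed in coda position; onsets are limited to one consonant).
Each unlicensed consonant becomes the onset of a new syllable: /f/ → /fə/, /k/ → /kə/, /ʒ/ → /ʒə/.

fədaŋzɔkəʒə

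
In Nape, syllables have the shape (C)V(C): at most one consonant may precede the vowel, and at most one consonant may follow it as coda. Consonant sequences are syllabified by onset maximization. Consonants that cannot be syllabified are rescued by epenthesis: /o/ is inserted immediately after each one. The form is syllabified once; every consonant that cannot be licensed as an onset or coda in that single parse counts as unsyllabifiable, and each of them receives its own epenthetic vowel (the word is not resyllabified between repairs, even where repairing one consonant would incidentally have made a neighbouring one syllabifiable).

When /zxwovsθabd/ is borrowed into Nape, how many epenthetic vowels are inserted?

4

The unsyllabifiable consonants are /z/, /x/, /s/, /d/; each receives one epenthetic vowel.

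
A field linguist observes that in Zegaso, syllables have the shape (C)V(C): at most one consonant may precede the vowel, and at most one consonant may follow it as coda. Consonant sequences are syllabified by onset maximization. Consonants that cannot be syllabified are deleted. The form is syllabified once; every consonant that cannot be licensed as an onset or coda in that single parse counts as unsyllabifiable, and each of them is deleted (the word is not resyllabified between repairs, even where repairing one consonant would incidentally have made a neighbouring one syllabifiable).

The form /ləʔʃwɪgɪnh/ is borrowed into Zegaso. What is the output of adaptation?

Under (C)V(C), the unsyllabifiable consonants are /ʃ/, /h/ (at most one coda consonant is licensed; onsets are limited to one consonant).
Each unlicensed consonant is deleted: /ʃ/, /h/.

ləʔwɪgɪn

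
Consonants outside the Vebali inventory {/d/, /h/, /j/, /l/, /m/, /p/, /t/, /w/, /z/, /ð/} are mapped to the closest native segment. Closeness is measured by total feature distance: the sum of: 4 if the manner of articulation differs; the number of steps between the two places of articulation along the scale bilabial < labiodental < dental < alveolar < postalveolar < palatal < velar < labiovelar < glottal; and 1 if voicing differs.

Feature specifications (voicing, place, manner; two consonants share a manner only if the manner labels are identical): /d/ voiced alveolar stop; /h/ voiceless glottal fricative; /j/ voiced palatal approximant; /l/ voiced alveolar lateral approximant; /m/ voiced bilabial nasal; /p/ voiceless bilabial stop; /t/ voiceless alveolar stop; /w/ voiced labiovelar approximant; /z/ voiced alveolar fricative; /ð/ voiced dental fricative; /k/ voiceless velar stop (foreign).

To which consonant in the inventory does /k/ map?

t

/t/ is closest: same manner (stop), place distance 3 (velar→alveolar), same voicing; total 3. Next closest is /d/ at distance 4.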